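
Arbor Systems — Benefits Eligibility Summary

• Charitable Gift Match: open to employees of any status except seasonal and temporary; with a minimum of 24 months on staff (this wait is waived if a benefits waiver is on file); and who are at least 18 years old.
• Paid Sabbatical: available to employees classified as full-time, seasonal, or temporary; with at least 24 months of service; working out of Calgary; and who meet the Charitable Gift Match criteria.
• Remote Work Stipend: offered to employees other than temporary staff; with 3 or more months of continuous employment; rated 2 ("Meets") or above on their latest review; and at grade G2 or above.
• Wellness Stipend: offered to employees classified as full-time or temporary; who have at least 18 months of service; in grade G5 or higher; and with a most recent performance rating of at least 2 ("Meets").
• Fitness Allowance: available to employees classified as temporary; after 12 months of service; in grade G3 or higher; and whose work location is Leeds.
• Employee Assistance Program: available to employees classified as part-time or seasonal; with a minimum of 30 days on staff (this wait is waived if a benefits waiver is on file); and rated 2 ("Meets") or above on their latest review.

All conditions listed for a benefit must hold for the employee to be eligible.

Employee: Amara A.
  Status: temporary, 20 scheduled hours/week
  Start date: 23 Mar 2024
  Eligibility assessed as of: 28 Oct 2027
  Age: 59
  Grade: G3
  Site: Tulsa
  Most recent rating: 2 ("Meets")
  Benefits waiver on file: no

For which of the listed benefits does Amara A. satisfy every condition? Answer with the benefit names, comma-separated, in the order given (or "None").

None

Service from 23 Mar 2024 to 28 Oct 2027: 1314 days.
Charitable Gift Match — status temporary ✗ (excluded) → not eligible.
Paid Sabbatical — status temporary ✓; service 1314 days ≥ 24 months (≈720 days) ✓; site Tulsa ✗ (not Calgary) → not eligible.
Remote Work Stipend — status temporary ✗ (excluded) → not eligible.
Wellness Stipend — status temporary ✓; service 1314 days ≥ 18 months (≈540 days) ✓; grade G3 < G5 ✗ → not eligible.
Fitness Allowance — status temporary ✓; service 1314 days ≥ 12 months (≈360 days) ✓; grade G3 ≥ G3 ✓; site Tulsa ✗ (not Leeds) → not eligible.
Employee Assistance Program — status temporary ✗ (requires part-time or seasonal) → not eligible.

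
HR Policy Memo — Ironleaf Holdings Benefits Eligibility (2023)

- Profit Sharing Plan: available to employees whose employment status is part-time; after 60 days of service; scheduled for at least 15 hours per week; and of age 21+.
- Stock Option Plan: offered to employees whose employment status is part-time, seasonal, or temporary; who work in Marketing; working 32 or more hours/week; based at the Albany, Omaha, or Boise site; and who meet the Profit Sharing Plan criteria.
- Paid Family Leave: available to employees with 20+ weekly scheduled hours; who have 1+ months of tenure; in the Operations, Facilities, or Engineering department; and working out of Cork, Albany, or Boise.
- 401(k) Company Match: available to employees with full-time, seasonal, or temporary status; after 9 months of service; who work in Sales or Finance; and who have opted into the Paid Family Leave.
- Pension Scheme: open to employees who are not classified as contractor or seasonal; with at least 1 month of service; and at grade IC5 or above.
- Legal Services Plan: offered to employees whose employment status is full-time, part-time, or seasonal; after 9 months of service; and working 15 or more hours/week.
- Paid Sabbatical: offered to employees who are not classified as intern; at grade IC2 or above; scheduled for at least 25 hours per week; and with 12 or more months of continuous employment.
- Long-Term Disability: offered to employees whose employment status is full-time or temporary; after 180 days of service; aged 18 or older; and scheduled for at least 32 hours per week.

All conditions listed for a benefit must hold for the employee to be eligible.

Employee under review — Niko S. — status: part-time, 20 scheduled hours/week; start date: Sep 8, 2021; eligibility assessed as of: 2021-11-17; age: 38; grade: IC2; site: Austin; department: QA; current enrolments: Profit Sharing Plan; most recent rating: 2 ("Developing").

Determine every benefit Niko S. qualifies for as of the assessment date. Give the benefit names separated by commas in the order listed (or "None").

Service from Sep 8, 2021 to 2021-11-17: 70 days.
Profit Sharing Plan — status part-time ✓; service 70 days ≥ 60 days ✓; 20 hrs/wk ≥ 15 ✓; age 38 ≥ 21 ✓ → eligible.
Stock Option Plan — status part-time ✓; dept QA ✗ → not eligible.
Paid Family Leave — 20 hrs/wk ≥ 20 ✓; service 70 days ≥ 1 month (≈30 days) ✓; dept QA ✗ → not eligible.
401(k) Company Match — status part-time ✗ (requires full-time, seasonal, or temporary) → not eligible.
Pension Scheme — status part-time ✓ (not excluded); service 70 days ≥ 1 month (≈30 days) ✓; grade IC2 < IC5 ✗ → not eligible.
Legal Services Plan — status part-time ✓; service 70 days < 9 months (≈270 days) ✗ → not eligible.
Paid Sabbatical — status part-time ✓ (not excluded); grade IC2 ≥ IC2 ✓; 20 hrs/wk < 25 ✗ → not eligible.
Long-Term Disability — status part-time ✗ (requires full-time or temporary) → not eligible.

Profit Sharing Plan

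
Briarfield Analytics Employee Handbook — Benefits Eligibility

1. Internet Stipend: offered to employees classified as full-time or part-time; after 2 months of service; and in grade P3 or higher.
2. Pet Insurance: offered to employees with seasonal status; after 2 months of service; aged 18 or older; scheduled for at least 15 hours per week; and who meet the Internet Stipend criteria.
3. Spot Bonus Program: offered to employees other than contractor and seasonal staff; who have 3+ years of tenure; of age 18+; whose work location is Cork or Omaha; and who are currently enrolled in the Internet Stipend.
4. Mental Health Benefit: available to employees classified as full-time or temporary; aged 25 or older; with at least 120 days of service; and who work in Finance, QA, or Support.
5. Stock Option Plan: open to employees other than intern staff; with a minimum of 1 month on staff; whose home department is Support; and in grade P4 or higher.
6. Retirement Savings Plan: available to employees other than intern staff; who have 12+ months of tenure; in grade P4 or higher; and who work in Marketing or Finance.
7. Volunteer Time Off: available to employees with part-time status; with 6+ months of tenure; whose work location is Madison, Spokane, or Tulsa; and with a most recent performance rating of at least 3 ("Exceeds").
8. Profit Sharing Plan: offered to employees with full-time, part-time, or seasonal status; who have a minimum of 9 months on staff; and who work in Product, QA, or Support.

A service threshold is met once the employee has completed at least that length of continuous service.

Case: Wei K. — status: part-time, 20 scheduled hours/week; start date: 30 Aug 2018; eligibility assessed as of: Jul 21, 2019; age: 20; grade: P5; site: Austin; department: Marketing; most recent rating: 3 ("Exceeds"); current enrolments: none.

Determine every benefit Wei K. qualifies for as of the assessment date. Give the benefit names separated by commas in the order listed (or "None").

Internet Stipend

Service from 30 Aug 2018 to Jul 21, 2019: 325 days.
Internet Stipend — status part-time ✓; service 325 days ≥ 2 months (≈60 days) ✓; grade P5 ≥ P3 ✓ → eligible.
Pet Insurance — status part-time ✗ (requires seasonal) → not eligible.
Spot Bonus Program — status part-time ✓ (not excluded); service 325 days < 3 years (≈1095 days) ✗ → not eligible.
Mental Health Benefit — status part-time ✗ (requires full-time or temporary) → not eligible.
Stock Option Plan — status part-time ✓ (not excluded); service 325 days ≥ 1 month (≈30 days) ✓; dept Marketing ✗ → not eligible.
Retirement Savings Plan — status part-time ✓ (not excluded); service 325 days < 12 months (≈360 days) ✗ → not eligible.
Volunteer Time Off — status part-time ✓; service 325 days ≥ 6 months (≈180 days) ✓; site Austin ✗ (not Madison, Spokane, or Tulsa) → not eligible.
Profit Sharing Plan — status part-time ✓; service 325 days ≥ 9 months (≈270 days) ✓; dept Marketing ✗ → not eligible.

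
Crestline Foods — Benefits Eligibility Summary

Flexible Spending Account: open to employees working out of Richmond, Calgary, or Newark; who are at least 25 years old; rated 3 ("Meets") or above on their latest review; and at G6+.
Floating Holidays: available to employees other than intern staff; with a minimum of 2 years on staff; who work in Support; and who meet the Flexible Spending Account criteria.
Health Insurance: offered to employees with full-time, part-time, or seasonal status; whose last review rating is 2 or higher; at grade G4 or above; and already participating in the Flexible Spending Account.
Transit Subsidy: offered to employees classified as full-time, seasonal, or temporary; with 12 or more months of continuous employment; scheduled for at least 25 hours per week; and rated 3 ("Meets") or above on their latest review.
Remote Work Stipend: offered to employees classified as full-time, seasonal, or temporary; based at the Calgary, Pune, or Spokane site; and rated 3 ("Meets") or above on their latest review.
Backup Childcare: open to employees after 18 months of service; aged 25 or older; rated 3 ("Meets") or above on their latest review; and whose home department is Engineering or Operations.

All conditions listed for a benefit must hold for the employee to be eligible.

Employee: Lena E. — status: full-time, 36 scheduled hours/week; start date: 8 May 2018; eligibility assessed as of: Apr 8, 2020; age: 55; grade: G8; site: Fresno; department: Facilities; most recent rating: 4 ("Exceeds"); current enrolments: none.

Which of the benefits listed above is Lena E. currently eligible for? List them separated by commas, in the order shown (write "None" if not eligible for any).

Transit Subsidy

Service from 8 May 2018 to Apr 8, 2020: 701 days.
Flexible Spending Account — site Fresno ✗ (not Richmond, Calgary, or Newark) → not eligible.
Floating Holidays — status full-time ✓ (not excluded); service 701 days < 2 years (≈730 days) ✗ → not eligible.
Health Insurance — status full-time ✓; rating 4 ≥ 2 ✓; grade G8 ≥ G4 ✓; not enrolled in Flexible Spending Account ✗ → not eligible.
Transit Subsidy — status full-time ✓; service 701 days ≥ 12 months (≈360 days) ✓; 36 hrs/wk ≥ 25 ✓; rating 4 ≥ 3 ✓ → eligible.
Remote Work Stipend — status full-time ✓; site Fresno ✗ (not Calgary, Pune, or Spokane) → not eligible.
Backup Childcare — service 701 days ≥ 18 months (≈540 days) ✓; age 55 ≥ 25 ✓; rating 4 ≥ 3 ✓; dept Facilities ✗ → not eligible.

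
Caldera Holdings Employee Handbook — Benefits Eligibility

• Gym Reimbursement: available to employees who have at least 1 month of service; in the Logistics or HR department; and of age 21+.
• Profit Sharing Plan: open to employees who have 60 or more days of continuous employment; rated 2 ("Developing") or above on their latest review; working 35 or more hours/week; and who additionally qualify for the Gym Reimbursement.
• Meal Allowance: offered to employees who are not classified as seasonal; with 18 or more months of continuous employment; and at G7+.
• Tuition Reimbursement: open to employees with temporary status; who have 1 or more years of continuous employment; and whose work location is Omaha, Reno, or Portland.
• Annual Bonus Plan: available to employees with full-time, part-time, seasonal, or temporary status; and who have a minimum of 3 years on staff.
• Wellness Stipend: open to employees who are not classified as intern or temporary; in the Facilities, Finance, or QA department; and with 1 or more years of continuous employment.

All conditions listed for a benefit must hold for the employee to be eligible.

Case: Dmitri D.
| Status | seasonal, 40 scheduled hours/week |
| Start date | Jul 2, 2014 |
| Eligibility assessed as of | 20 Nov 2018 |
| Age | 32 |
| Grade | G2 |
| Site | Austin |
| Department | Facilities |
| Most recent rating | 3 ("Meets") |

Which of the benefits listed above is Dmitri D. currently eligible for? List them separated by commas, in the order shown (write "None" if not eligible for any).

Service from Jul 2, 2014 to 20 Nov 2018: 1602 days.
Gym Reimbursement — service 1602 days ≥ 1 month (≈30 days) ✓; dept Facilities ✗ → not eligible.
Profit Sharing Plan — service 1602 days ≥ 60 days ✓; rating 3 ≥ 2 ✓; 40 hrs/wk ≥ 35 ✓; not eligible for Gym Reimbursement ✗ → not eligible.
Meal Allowance — status seasonal ✗ (excluded) → not eligible.
Tuition Reimbursement — status seasonal ✗ (requires temporary) → not eligible.
Annual Bonus Plan — status seasonal ✓; service 1602 days ≥ 3 years (≈1095 days) ✓ → eligible.
Wellness Stipend — status seasonal ✓ (not excluded); dept Facilities ✓; service 1602 days ≥ 1 year (≈365 days) ✓ → eligible.

Annual Bonus Plan, Wellness Stipend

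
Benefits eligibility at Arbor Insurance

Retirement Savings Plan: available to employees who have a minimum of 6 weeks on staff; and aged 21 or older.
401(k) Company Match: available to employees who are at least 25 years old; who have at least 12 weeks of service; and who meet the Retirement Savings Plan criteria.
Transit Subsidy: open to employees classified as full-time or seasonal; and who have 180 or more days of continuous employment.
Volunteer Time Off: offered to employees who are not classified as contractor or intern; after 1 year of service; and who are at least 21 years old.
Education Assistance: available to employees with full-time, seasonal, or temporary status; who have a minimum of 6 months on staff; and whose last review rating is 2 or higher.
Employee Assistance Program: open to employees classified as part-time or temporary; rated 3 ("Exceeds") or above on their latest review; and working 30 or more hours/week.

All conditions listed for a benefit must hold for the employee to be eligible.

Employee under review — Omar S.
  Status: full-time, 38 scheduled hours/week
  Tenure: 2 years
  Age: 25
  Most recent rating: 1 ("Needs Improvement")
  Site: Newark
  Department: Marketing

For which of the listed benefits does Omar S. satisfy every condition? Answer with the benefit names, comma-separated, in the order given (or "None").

Retirement Savings Plan, 401(k) Company Match, Transit Subsidy, Volunteer Time Off

Retirement Savings Plan — service 2 years ≥ 6 weeks (≈42 days) ✓; age 25 ≥ 21 ✓ → eligible.
401(k) Company Match — age 25 ≥ 25 ✓; service 2 years ≥ 12 weeks (≈84 days) ✓; eligible for Retirement Savings Plan ✓ → eligible.
Transit Subsidy — status full-time ✓; service 2 years ≥ 180 days ✓ → eligible.
Volunteer Time Off — status full-time ✓ (not excluded); service 2 years ≥ 1 year ✓; age 25 ≥ 21 ✓ → eligible.
Education Assistance — status full-time ✓; service 2 years ≥ 6 months (≈180 days) ✓; rating 1 < 2 ✗ → not eligible.
Employee Assistance Program — status full-time ✗ (requires part-time or temporary) → not eligible.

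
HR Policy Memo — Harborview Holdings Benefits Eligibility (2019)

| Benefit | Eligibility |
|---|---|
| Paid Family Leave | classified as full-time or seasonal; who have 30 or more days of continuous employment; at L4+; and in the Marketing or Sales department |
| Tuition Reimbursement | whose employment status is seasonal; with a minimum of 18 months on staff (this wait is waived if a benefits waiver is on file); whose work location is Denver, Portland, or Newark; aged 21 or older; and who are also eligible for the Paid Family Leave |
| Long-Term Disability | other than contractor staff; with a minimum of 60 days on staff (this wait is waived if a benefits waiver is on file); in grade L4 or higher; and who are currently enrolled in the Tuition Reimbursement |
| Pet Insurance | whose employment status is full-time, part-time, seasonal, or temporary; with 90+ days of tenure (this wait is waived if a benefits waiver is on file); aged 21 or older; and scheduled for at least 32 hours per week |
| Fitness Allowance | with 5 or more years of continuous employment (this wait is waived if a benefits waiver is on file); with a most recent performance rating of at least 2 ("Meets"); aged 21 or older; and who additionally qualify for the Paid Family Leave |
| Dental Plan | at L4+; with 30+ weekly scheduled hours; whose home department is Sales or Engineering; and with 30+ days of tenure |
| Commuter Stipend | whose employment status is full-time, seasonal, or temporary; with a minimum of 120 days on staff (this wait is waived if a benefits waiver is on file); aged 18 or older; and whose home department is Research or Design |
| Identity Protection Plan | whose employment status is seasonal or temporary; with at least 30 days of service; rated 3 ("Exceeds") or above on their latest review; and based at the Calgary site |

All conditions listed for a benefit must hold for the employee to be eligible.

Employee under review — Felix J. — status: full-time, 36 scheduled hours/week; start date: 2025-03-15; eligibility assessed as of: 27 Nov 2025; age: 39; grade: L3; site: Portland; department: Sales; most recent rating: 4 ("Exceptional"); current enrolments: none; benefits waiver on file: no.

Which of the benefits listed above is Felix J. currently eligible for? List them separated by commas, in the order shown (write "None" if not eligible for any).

Pet Insurance

Service from 2025-03-15 to 27 Nov 2025: 257 days.
Paid Family Leave — status full-time ✓; service 257 days ≥ 30 days ✓; grade L3 < L4 ✗ → not eligible.
Tuition Reimbursement — status full-time ✗ (requires seasonal) → not eligible.
Long-Term Disability — status full-time ✓ (not excluded); no waiver, service 257 days ≥ 60 days ✓; grade L3 < L4 ✗ → not eligible.
Pet Insurance — status full-time ✓; no waiver, service 257 days ≥ 90 days ✓; age 39 ≥ 21 ✓; 36 hrs/wk ≥ 32 ✓ → eligible.
Fitness Allowance — no waiver, service 257 days < 5 years (≈1825 days) ✗ → not eligible.
Dental Plan — grade L3 < L4 ✗ → not eligible.
Commuter Stipend — status full-time ✓; no waiver, service 257 days ≥ 120 days ✓; age 39 ≥ 18 ✓; dept Sales ✗ → not eligible.
Identity Protection Plan — status full-time ✗ (requires seasonal or temporary) → not eligible.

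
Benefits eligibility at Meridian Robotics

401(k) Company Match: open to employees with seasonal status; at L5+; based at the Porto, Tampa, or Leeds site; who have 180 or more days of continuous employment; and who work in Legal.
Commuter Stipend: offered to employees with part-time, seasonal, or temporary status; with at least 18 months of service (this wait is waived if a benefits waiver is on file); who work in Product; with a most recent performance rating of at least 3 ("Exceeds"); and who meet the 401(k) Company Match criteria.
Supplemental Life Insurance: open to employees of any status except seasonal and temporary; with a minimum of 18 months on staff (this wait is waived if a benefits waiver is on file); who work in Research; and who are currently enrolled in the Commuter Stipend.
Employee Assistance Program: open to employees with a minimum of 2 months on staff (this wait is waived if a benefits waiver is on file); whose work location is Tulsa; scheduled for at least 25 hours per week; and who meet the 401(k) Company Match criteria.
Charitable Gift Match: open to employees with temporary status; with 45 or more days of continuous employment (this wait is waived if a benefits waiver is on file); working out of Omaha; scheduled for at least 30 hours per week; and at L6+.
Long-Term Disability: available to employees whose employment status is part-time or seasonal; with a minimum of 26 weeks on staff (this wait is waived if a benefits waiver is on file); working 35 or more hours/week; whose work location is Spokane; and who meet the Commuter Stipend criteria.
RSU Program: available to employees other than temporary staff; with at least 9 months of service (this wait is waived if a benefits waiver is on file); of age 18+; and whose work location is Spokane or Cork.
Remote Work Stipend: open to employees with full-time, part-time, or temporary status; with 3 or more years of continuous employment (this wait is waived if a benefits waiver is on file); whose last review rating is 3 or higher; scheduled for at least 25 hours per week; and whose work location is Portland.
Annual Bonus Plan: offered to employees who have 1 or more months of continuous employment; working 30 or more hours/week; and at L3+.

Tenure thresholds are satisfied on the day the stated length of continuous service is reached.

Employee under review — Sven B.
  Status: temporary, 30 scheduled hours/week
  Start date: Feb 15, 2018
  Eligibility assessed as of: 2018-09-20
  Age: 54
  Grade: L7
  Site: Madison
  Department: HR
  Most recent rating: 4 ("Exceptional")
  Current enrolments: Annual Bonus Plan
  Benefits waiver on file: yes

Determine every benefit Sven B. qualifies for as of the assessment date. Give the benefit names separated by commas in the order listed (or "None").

Annual Bonus Plan

Service from Feb 15, 2018 to 2018-09-20: 217 days.
401(k) Company Match — status temporary ✗ (requires seasonal) → not eligible.
Commuter Stipend — status temporary ✓; benefits waiver on file ✓; dept HR ✗ → not eligible.
Supplemental Life Insurance — status temporary ✗ (excluded) → not eligible.
Employee Assistance Program — benefits waiver on file ✓; site Madison ✗ (not Tulsa) → not eligible.
Charitable Gift Match — status temporary ✓; benefits waiver on file ✓; site Madison ✗ (not Omaha) → not eligible.
Long-Term Disability — status temporary ✗ (requires part-time or seasonal) → not eligible.
RSU Program — status temporary ✗ (excluded) → not eligible.
Remote Work Stipend — status temporary ✓; benefits waiver on file ✓; rating 4 ≥ 3 ✓; 30 hrs/wk ≥ 25 ✓; site Madison ✗ (not Portland) → not eligible.
Annual Bonus Plan — service 217 days ≥ 1 month (≈30 days) ✓; 30 hrs/wk ≥ 30 ✓; grade L7 ≥ L3 ✓ → eligible.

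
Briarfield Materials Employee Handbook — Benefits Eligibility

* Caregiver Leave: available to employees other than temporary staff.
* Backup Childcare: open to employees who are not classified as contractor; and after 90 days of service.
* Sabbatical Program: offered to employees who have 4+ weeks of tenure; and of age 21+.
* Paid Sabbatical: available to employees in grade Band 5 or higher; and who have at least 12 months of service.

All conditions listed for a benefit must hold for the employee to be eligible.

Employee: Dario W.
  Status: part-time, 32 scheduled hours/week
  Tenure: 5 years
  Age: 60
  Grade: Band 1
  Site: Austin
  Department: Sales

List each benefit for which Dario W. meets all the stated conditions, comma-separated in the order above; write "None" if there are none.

Caregiver Leave, Backup Childcare, Sabbatical Program

Caregiver Leave — status part-time ✓ (not excluded) → eligible.
Backup Childcare — status part-time ✓ (not excluded); service 5 years ≥ 90 days ✓ → eligible.
Sabbatical Program — service 5 years ≥ 4 weeks (≈28 days) ✓; age 60 ≥ 21 ✓ → eligible.
Paid Sabbatical — grade Band 1 < Band 5 ✗ → not eligible.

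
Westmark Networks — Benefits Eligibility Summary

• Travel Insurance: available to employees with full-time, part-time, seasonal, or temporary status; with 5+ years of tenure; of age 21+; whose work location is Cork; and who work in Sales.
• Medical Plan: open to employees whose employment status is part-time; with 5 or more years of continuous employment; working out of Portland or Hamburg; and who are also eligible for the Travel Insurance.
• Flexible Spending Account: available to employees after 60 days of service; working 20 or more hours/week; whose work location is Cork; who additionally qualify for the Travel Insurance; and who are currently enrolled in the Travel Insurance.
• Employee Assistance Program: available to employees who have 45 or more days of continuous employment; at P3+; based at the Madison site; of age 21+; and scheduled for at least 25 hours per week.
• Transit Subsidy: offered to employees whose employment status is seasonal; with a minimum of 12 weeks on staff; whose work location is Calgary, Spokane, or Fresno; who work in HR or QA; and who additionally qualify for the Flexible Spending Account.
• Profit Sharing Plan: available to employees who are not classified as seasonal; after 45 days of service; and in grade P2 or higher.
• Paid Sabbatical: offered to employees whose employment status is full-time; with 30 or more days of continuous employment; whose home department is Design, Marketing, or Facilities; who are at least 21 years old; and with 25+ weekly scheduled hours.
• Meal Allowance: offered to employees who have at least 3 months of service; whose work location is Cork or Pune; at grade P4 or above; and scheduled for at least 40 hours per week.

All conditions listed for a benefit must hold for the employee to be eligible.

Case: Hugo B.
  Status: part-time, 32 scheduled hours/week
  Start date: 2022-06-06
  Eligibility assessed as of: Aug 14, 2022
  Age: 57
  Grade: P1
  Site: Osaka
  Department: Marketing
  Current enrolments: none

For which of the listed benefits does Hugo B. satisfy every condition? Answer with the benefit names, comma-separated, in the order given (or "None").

None

Service from 2022-06-06 to Aug 14, 2022: 69 days.
Travel Insurance — status part-time ✓; service 69 days < 5 years (≈1825 days) ✗ → not eligible.
Medical Plan — status part-time ✓; service 69 days < 5 years (≈1825 days) ✗ → not eligible.
Flexible Spending Account — service 69 days ≥ 60 days ✓; 32 hrs/wk ≥ 20 ✓; site Osaka ✗ (not Cork) → not eligible.
Employee Assistance Program — service 69 days ≥ 45 days ✓; grade P1 < P3 ✗ → not eligible.
Transit Subsidy — status part-time ✗ (requires seasonal) → not eligible.
Profit Sharing Plan — status part-time ✓ (not excluded); service 69 days ≥ 45 days ✓; grade P1 < P2 ✗ → not eligible.
Paid Sabbatical — status part-time ✗ (requires full-time) → not eligible.
Meal Allowance — service 69 days < 3 months (≈90 days) ✗ → not eligible.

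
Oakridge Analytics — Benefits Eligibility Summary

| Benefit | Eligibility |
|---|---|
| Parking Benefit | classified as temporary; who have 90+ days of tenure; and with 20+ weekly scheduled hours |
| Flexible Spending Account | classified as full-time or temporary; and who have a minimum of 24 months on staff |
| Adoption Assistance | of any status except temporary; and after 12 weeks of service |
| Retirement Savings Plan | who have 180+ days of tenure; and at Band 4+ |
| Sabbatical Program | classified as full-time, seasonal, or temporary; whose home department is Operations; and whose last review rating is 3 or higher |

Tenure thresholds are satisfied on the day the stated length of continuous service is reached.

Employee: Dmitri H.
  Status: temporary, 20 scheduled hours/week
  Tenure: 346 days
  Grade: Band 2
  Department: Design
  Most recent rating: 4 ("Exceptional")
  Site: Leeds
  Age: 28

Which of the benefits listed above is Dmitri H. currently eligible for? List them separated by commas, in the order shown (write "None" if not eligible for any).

Parking Benefit — status temporary ✓; service 346 days ≥ 90 days ✓; 20 hrs/wk ≥ 20 ✓ → eligible.
Flexible Spending Account — status temporary ✓; service 346 days < 24 months (≈720 days) ✗ → not eligible.
Adoption Assistance — status temporary ✗ (excluded) → not eligible.
Retirement Savings Plan — service 346 days ≥ 180 days ✓; grade Band 2 < Band 4 ✗ → not eligible.
Sabbatical Program — status temporary ✓; dept Design ✗ → not eligible.

Parking Benefit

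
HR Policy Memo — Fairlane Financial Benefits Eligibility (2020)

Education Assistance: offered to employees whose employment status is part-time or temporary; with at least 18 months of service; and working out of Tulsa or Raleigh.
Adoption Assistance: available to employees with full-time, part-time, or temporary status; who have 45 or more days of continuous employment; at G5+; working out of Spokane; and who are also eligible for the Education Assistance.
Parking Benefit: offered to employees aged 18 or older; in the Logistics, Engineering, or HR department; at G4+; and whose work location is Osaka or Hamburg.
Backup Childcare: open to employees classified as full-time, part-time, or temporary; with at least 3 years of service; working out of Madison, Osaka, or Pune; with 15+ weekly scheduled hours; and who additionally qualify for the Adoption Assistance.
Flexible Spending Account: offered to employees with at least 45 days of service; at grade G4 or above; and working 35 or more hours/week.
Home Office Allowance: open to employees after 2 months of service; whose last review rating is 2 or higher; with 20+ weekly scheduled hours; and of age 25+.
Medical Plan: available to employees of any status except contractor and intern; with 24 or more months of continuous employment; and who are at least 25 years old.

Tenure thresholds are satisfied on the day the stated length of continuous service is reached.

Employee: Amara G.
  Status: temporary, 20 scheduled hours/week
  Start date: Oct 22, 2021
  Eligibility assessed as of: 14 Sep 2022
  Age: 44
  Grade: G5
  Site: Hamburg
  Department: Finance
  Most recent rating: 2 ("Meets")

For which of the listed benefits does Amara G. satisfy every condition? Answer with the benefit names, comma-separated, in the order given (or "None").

Home Office Allowance

Service from Oct 22, 2021 to 14 Sep 2022: 327 days.
Education Assistance — status temporary ✓; service 327 days < 18 months (≈540 days) ✗ → not eligible.
Adoption Assistance — status temporary ✓; service 327 days ≥ 45 days ✓; grade G5 ≥ G5 ✓; site Hamburg ✗ (not Spokane) → not eligible.
Parking Benefit — age 44 ≥ 18 ✓; dept Finance ✗ → not eligible.
Backup Childcare — status temporary ✓; service 327 days < 3 years (≈1095 days) ✗ → not eligible.
Flexible Spending Account — service 327 days ≥ 45 days ✓; grade G5 ≥ G4 ✓; 20 hrs/wk < 35 ✗ → not eligible.
Home Office Allowance — service 327 days ≥ 2 months (≈60 days) ✓; rating 2 ≥ 2 ✓; 20 hrs/wk ≥ 20 ✓; age 44 ≥ 25 ✓ → eligible.
Medical Plan — status temporary ✓ (not excluded); service 327 days < 24 months (≈720 days) ✗ → not eligible.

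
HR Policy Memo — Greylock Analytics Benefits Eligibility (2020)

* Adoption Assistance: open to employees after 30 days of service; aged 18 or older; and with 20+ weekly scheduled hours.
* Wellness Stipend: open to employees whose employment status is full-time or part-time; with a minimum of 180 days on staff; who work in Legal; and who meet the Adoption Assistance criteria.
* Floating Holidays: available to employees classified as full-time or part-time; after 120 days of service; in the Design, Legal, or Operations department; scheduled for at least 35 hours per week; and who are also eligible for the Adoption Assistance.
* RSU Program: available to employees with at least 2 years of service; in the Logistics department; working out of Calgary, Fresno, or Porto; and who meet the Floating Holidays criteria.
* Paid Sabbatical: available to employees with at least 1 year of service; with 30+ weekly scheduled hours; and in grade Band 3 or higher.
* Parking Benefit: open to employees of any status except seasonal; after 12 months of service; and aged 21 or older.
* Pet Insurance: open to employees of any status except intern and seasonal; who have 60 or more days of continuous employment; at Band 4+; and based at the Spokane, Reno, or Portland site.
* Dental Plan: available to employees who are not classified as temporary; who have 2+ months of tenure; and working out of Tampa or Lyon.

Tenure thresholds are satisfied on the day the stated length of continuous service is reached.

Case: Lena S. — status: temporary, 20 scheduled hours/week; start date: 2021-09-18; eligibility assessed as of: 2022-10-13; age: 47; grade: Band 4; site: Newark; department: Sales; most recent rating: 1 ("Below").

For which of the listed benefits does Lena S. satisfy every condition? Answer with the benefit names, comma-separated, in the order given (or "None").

Service from 2021-09-18 to 2022-10-13: 390 days.
Adoption Assistance — service 390 days ≥ 30 days ✓; age 47 ≥ 18 ✓; 20 hrs/wk ≥ 20 ✓ → eligible.
Wellness Stipend — status temporary ✗ (requires full-time or part-time) → not eligible.
Floating Holidays — status temporary ✗ (requires full-time or part-time) → not eligible.
RSU Program — service 390 days < 2 years (≈730 days) ✗ → not eligible.
Paid Sabbatical — service 390 days ≥ 1 year (≈365 days) ✓; 20 hrs/wk < 30 ✗ → not eligible.
Parking Benefit — status temporary ✓ (not excluded); service 390 days ≥ 12 months (≈360 days) ✓; age 47 ≥ 21 ✓ → eligible.
Pet Insurance — status temporary ✓ (not excluded); service 390 days ≥ 60 days ✓; grade Band 4 ≥ Band 4 ✓; site Newark ✗ (not Spokane, Reno, or Portland) → not eligible.
Dental Plan — status temporary ✗ (excluded) → not eligible.

Adoption Assistance, Parking Benefit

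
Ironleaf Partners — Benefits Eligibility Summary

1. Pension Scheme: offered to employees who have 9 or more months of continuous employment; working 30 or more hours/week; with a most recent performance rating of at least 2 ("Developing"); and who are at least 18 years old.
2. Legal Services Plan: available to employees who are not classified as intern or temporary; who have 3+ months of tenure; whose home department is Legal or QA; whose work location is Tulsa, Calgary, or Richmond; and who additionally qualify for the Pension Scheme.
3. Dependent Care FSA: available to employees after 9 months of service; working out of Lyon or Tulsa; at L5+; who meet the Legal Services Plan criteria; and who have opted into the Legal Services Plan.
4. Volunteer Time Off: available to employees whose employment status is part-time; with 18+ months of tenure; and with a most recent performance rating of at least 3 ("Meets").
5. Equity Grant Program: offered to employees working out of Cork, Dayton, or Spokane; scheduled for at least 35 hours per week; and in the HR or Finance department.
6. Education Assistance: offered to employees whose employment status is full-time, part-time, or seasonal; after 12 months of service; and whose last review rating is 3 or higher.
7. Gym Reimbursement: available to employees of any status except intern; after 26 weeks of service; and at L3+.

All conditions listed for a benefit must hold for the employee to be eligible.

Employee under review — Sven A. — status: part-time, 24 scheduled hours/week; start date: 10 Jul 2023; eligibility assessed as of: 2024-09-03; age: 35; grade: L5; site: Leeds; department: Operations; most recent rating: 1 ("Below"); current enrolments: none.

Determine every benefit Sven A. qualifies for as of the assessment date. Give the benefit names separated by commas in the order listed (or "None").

Service from 10 Jul 2023 to 2024-09-03: 421 days.
Pension Scheme — service 421 days ≥ 9 months (≈270 days) ✓; 24 hrs/wk < 30 ✗ → not eligible.
Legal Services Plan — status part-time ✓ (not excluded); service 421 days ≥ 3 months (≈90 days) ✓; dept Operations ✗ → not eligible.
Dependent Care FSA — service 421 days ≥ 9 months (≈270 days) ✓; site Leeds ✗ (not Lyon or Tulsa) → not eligible.
Volunteer Time Off — status part-time ✓; service 421 days < 18 months (≈540 days) ✗ → not eligible.
Equity Grant Program — site Leeds ✗ (not Cork, Dayton, or Spokane) → not eligible.
Education Assistance — status part-time ✓; service 421 days ≥ 12 months (≈360 days) ✓; rating 1 < 3 ✗ → not eligible.
Gym Reimbursement — status part-time ✓ (not excluded); service 421 days ≥ 26 weeks (≈182 days) ✓; grade L5 ≥ L3 ✓ → eligible.

Gym Reimbursement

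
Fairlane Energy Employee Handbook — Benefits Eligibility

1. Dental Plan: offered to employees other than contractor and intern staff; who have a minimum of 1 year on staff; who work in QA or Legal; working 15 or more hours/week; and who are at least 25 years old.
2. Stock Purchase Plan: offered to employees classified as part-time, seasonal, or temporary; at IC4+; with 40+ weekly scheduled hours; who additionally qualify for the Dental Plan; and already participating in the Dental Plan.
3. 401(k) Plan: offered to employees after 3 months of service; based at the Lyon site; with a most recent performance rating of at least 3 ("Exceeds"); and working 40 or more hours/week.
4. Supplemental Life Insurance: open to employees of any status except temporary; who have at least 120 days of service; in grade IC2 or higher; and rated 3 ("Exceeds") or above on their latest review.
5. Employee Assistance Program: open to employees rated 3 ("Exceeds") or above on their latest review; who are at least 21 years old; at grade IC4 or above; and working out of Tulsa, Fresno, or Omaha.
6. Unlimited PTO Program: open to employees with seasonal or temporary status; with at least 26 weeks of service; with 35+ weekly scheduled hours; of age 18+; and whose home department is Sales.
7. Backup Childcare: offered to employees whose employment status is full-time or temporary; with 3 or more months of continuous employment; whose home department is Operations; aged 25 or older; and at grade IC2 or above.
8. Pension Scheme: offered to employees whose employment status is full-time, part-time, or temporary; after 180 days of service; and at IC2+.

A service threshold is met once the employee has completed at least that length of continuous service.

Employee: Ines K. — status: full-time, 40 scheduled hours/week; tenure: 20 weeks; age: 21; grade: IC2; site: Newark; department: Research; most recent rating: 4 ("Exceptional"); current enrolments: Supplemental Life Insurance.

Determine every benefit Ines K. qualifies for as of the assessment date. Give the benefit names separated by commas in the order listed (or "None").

Dental Plan — status full-time ✓ (not excluded); service 20 weeks < 1 year (≈365 days) ✗ → not eligible.
Stock Purchase Plan — status full-time ✗ (requires part-time, seasonal, or temporary) → not eligible.
401(k) Plan — service 20 weeks ≥ 3 months (≈90 days) ✓; site Newark ✗ (not Lyon) → not eligible.
Supplemental Life Insurance — status full-time ✓ (not excluded); service 20 weeks ≥ 120 days ✓; grade IC2 ≥ IC2 ✓; rating 4 ≥ 3 ✓ → eligible.
Employee Assistance Program — rating 4 ≥ 3 ✓; age 21 ≥ 21 ✓; grade IC2 < IC4 ✗ → not eligible.
Unlimited PTO Program — status full-time ✗ (requires seasonal or temporary) → not eligible.
Backup Childcare — status full-time ✓; service 20 weeks ≥ 3 months (≈90 days) ✓; dept Research ✗ → not eligible.
Pension Scheme — status full-time ✓; service 20 weeks < 180 days ✗ → not eligible.

Supplemental Life Insurance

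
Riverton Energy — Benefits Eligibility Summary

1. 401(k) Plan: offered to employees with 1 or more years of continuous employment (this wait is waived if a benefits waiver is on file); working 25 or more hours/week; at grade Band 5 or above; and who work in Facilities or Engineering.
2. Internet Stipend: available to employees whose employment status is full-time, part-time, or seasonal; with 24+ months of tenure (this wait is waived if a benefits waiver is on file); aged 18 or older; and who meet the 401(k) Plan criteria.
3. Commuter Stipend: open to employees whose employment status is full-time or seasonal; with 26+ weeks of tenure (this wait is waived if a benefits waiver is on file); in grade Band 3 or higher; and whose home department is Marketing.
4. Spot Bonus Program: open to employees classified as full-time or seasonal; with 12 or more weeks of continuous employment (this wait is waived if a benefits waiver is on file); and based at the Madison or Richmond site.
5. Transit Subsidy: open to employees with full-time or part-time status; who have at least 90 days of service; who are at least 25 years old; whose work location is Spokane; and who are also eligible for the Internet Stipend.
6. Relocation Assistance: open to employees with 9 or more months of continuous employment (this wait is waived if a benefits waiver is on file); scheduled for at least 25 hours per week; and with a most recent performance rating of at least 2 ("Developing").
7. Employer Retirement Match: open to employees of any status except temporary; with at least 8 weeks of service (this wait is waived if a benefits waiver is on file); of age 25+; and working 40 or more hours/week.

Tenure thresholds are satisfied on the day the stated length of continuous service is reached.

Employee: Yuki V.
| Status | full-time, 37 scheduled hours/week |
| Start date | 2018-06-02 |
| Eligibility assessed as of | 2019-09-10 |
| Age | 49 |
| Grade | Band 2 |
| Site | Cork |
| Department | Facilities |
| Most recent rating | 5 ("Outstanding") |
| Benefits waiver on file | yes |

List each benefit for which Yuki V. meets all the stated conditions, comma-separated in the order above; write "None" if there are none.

Service from 2018-06-02 to 2019-09-10: 465 days.
401(k) Plan — benefits waiver on file ✓; 37 hrs/wk ≥ 25 ✓; grade Band 2 < Band 5 ✗ → not eligible.
Internet Stipend — status full-time ✓; benefits waiver on file ✓; age 49 ≥ 18 ✓; not eligible for 401(k) Plan ✗ → not eligible.
Commuter Stipend — status full-time ✓; benefits waiver on file ✓; grade Band 2 < Band 3 ✗ → not eligible.
Spot Bonus Program — status full-time ✓; benefits waiver on file ✓; site Cork ✗ (not Madison or Richmond) → not eligible.
Transit Subsidy — status full-time ✓; service 465 days ≥ 90 days ✓; age 49 ≥ 25 ✓; site Cork ✗ (not Spokane) → not eligible.
Relocation Assistance — benefits waiver on file ✓; 37 hrs/wk ≥ 25 ✓; rating 5 ≥ 2 ✓ → eligible.
Employer Retirement Match — status full-time ✓ (not excluded); benefits waiver on file ✓; age 49 ≥ 25 ✓; 37 hrs/wk < 40 ✗ → not eligible.

Relocation Assistance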